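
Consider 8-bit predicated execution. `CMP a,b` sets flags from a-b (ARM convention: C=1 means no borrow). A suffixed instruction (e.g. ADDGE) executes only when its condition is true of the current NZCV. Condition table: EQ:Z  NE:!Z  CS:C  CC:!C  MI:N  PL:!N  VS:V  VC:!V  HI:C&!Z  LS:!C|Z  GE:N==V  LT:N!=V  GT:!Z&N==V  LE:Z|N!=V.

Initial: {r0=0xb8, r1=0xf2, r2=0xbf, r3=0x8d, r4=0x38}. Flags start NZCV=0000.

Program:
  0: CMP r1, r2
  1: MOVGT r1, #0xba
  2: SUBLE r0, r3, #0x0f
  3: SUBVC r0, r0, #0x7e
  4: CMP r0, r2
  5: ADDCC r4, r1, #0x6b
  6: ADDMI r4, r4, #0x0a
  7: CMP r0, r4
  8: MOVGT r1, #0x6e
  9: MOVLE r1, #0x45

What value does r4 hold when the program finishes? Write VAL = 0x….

0: ✓ CMP  NZCV=0010
1: ✓ MOVGT  r1←0xba
2: · SUBLE
3: ✓ SUBVC  r0←0x3a
4: ✓ CMP  NZCV=0000
5: ✓ ADDCC  r4←0x25
6: · ADDMI
7: ✓ CMP  NZCV=0010
8: ✓ MOVGT  r1←0x6e
9: · MOVLE

VAL = 0x25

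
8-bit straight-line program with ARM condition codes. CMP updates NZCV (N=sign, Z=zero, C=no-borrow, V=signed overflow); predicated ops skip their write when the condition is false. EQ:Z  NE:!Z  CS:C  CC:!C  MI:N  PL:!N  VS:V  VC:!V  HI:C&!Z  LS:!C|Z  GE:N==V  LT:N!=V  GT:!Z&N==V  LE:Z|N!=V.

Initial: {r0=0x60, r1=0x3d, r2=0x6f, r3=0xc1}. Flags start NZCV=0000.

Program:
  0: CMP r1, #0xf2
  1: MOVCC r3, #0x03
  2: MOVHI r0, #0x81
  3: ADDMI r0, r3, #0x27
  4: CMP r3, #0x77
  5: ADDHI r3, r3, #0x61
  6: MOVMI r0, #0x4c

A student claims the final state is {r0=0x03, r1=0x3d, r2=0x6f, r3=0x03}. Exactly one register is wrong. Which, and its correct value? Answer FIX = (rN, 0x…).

FIX = (r0, 0x4c)

0: ✓ CMP  NZCV=0000
1: ✓ MOVCC  r3←0x03
2: · MOVHI
3: · ADDMI
4: ✓ CMP  NZCV=1000
5: · ADDHI
6: ✓ MOVMI  r0←0x4c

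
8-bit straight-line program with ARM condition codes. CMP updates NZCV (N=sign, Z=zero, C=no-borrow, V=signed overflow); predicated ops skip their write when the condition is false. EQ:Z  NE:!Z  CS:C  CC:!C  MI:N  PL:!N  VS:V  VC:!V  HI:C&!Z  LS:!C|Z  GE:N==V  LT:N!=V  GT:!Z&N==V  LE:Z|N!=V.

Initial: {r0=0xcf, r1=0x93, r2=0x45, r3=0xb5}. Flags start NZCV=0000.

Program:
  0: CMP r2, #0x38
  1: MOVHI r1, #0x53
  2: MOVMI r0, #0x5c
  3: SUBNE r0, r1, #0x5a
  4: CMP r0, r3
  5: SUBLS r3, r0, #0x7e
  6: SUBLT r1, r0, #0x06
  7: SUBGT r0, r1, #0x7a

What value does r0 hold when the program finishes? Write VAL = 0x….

VAL = 0xd9

0: ✓ CMP  NZCV=0010
1: ✓ MOVHI  r1←0x53
2: · MOVMI
3: ✓ SUBNE  r0←0xf9
4: ✓ CMP  NZCV=0010
5: · SUBLS
6: · SUBLT
7: ✓ SUBGT  r0←0xd9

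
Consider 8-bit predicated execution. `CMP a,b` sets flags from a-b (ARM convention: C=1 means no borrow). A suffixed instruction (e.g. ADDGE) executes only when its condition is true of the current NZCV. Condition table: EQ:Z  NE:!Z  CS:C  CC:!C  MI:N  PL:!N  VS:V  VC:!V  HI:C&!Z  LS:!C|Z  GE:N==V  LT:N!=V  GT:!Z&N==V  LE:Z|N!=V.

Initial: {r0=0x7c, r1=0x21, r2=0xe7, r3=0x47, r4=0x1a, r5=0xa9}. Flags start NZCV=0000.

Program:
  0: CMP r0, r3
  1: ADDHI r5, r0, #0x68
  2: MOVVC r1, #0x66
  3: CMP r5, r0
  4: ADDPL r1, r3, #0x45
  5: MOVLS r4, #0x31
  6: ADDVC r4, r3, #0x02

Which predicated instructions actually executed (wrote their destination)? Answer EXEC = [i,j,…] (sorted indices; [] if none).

[0] flags=0010 → (cmp)
[1] flags=0010 HI?T → r5=0xe4
[2] flags=0010 VC?T → r1=0x66
[3] flags=0011 → (cmp)
[4] flags=0011 PL?T → r1=0x8c
[5] flags=0011 LS?F → skip
[6] flags=0011 VC?F → skip

EXEC = [1,2,4]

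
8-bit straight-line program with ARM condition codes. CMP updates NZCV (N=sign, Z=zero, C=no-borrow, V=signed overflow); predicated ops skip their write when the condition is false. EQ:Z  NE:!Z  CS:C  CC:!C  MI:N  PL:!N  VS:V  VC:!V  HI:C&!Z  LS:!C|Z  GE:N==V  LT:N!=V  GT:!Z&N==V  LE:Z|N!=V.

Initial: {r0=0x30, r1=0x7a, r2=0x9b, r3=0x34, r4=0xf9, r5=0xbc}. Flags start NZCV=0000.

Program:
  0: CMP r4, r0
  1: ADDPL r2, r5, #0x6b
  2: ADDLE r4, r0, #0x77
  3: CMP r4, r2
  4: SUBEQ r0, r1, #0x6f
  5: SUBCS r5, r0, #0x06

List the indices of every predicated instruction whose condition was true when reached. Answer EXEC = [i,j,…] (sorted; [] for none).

EXEC = [2,5]

[0] flags=1010 → (cmp)
[1] flags=1010 PL?F → skip
[2] flags=1010 LE?T → r4=0xa7
[3] flags=0010 → (cmp)
[4] flags=0010 EQ?F → skip
[5] flags=0010 CS?T → r5=0x2a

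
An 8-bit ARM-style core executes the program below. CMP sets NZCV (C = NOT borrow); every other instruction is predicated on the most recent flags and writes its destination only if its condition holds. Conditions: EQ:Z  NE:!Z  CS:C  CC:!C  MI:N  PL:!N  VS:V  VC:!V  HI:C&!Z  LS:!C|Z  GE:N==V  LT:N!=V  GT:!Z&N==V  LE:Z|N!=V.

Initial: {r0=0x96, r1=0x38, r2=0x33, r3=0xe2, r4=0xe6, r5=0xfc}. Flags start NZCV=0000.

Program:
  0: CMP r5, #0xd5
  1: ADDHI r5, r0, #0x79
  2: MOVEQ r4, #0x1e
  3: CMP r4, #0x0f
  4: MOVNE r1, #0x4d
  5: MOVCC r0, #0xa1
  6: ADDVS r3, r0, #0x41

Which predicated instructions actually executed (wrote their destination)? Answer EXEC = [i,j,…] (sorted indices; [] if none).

EXEC = [1,4]

[0] flags=0010 → (cmp)
[1] flags=0010 HI?T → r5=0x0f
[2] flags=0010 EQ?F → skip
[3] flags=1010 → (cmp)
[4] flags=1010 NE?T → r1=0x4d
[5] flags=1010 CC?F → skip
[6] flags=1010 VS?F → skip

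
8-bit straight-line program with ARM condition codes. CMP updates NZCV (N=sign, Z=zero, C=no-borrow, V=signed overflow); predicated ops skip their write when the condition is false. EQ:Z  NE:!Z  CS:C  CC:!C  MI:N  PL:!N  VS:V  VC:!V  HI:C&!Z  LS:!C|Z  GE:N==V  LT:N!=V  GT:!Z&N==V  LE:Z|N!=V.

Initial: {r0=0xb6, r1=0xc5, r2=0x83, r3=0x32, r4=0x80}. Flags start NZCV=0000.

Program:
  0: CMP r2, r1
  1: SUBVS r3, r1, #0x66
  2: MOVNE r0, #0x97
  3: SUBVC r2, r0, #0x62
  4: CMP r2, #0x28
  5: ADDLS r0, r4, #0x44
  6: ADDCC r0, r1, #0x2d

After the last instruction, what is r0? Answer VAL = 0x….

VAL = 0x97

[0] flags=1000 → (cmp)
[1] flags=1000 VS?F → skip
[2] flags=1000 NE?T → r0=0x97
[3] flags=1000 VC?T → r2=0x35
[4] flags=0010 → (cmp)
[5] flags=0010 LS?F → skip
[6] flags=0010 CC?F → skip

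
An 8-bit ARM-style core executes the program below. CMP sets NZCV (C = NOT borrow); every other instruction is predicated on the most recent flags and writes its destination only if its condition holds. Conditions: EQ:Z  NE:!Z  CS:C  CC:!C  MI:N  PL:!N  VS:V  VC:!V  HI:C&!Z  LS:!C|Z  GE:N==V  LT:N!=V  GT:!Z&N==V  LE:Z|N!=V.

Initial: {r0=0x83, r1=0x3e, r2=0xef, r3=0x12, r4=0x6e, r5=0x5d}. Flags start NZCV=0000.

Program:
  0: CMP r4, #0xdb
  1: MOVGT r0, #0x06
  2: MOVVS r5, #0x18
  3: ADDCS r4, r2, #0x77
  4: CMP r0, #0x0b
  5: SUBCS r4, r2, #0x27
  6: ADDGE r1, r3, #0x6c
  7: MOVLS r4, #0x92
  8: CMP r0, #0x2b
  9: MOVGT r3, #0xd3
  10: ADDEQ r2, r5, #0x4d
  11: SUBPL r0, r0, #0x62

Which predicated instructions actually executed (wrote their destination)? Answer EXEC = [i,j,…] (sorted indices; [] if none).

[0] flags=1001 → (cmp)
[1] flags=1001 GT?T → r0=0x06
[2] flags=1001 VS?T → r5=0x18
[3] flags=1001 CS?F → skip
[4] flags=1000 → (cmp)
[5] flags=1000 CS?F → skip
[6] flags=1000 GE?F → skip
[7] flags=1000 LS?T → r4=0x92
[8] flags=1000 → (cmp)
[9] flags=1000 GT?F → skip
[10] flags=1000 EQ?F → skip
[11] flags=1000 PL?F → skip

EXEC = [1,2,7]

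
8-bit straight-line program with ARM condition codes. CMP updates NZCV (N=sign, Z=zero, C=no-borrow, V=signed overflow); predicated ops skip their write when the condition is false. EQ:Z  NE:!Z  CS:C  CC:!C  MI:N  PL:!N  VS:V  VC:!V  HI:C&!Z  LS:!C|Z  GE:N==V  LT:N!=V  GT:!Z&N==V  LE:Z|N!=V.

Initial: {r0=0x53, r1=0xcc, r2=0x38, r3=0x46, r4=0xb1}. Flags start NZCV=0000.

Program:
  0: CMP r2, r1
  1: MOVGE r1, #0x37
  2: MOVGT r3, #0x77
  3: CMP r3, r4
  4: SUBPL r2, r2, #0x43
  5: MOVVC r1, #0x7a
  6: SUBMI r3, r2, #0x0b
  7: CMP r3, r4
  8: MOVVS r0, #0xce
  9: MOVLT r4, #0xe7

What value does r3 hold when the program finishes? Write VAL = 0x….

[0] flags=0000 → (cmp)
[1] flags=0000 GE?T → r1=0x37
[2] flags=0000 GT?T → r3=0x77
[3] flags=1001 → (cmp)
[4] flags=1001 PL?F → skip
[5] flags=1001 VC?F → skip
[6] flags=1001 MI?T → r3=0x2d
[7] flags=0000 → (cmp)
[8] flags=0000 VS?F → skip
[9] flags=0000 LT?F → skip

VAL = 0x2d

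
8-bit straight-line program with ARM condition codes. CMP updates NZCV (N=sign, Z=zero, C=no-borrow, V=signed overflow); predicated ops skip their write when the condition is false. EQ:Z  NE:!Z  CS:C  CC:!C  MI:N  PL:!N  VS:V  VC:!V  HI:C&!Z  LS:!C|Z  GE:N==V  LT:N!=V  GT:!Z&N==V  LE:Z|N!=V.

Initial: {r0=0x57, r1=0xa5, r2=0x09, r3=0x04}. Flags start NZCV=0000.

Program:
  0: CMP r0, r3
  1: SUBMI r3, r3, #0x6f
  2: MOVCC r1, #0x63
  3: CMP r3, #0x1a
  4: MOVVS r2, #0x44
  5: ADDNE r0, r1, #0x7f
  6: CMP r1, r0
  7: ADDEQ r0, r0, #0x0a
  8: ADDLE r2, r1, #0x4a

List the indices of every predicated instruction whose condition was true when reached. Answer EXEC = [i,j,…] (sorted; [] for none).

0: ✓ CMP  NZCV=0010
1: · SUBMI
2: · MOVCC
3: ✓ CMP  NZCV=1000
4: · MOVVS
5: ✓ ADDNE  r0←0x24
6: ✓ CMP  NZCV=1010
7: · ADDEQ
8: ✓ ADDLE  r2←0xef

EXEC = [5,8]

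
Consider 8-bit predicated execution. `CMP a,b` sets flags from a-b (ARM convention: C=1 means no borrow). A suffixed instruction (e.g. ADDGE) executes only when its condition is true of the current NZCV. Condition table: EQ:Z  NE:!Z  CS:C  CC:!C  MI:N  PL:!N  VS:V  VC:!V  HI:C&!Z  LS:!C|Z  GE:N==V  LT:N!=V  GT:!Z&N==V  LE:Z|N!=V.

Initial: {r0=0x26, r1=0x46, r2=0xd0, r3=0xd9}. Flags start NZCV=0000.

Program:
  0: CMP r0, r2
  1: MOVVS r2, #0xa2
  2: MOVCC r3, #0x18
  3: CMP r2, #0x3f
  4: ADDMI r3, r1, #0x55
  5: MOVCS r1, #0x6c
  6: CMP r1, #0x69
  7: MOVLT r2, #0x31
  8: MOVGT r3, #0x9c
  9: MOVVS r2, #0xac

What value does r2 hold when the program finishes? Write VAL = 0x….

0: ✓ CMP  NZCV=0000
1: · MOVVS
2: ✓ MOVCC  r3←0x18
3: ✓ CMP  NZCV=1010
4: ✓ ADDMI  r3←0x9b
5: ✓ MOVCS  r1←0x6c
6: ✓ CMP  NZCV=0010
7: · MOVLT
8: ✓ MOVGT  r3←0x9c
9: · MOVVS

VAL = 0xd0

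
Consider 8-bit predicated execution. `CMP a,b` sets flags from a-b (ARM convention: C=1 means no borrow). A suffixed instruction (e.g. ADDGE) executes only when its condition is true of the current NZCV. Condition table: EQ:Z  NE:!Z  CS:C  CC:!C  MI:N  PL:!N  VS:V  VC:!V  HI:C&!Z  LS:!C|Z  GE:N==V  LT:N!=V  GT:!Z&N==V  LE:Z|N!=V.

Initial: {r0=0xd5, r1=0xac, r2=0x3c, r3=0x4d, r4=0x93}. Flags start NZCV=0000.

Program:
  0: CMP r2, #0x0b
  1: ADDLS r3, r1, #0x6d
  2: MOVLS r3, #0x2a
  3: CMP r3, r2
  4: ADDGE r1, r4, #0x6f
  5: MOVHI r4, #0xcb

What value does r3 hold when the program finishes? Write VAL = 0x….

[0] flags=0010 → (cmp)
[1] flags=0010 LS?F → skip
[2] flags=0010 LS?F → skip
[3] flags=0010 → (cmp)
[4] flags=0010 GE?T → r1=0x02
[5] flags=0010 HI?T → r4=0xcb

VAL = 0x4d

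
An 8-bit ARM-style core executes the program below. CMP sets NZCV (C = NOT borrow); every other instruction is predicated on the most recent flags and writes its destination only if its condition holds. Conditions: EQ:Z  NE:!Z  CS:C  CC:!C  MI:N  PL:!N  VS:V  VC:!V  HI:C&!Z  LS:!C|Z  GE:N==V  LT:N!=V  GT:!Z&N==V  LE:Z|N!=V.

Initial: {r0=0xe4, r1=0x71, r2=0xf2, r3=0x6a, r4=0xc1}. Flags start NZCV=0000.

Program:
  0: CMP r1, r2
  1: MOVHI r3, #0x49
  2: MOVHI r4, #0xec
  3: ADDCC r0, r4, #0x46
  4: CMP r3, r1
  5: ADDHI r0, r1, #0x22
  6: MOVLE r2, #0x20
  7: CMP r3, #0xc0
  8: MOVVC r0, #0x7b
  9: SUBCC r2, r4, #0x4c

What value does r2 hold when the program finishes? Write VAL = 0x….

0: ✓ CMP  NZCV=0000
1: · MOVHI
2: · MOVHI
3: ✓ ADDCC  r0←0x07
4: ✓ CMP  NZCV=1000
5: · ADDHI
6: ✓ MOVLE  r2←0x20
7: ✓ CMP  NZCV=1001
8: · MOVVC
9: ✓ SUBCC  r2←0x75

VAL = 0x75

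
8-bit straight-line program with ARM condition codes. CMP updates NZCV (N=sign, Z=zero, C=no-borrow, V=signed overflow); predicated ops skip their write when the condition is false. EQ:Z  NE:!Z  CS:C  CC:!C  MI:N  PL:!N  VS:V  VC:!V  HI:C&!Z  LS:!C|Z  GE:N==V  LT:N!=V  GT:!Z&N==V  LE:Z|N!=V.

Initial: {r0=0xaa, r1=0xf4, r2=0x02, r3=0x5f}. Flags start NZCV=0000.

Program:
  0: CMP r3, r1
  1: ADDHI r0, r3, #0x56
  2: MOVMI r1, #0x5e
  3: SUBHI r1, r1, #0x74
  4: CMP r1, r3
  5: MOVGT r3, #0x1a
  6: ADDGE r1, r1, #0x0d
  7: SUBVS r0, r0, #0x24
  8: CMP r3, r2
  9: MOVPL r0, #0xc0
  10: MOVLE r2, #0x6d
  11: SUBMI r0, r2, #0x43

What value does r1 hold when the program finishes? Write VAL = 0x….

VAL = 0xf4

0: ✓ CMP  NZCV=0000
1: · ADDHI
2: · MOVMI
3: · SUBHI
4: ✓ CMP  NZCV=1010
5: · MOVGT
6: · ADDGE
7: · SUBVS
8: ✓ CMP  NZCV=0010
9: ✓ MOVPL  r0←0xc0
10: · MOVLE
11: · SUBMI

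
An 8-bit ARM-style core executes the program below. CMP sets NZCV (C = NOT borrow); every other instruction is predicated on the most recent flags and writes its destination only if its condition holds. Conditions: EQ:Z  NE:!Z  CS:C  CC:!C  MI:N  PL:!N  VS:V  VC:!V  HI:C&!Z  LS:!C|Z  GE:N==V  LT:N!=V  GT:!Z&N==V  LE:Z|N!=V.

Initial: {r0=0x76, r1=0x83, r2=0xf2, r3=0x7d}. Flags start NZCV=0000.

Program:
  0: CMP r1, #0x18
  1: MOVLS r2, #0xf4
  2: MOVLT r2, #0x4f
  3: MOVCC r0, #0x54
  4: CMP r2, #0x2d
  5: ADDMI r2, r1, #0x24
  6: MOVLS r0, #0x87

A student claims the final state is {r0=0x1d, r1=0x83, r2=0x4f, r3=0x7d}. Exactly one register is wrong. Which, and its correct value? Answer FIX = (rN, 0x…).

0: ✓ CMP  NZCV=0011
1: · MOVLS
2: ✓ MOVLT  r2←0x4f
3: · MOVCC
4: ✓ CMP  NZCV=0010
5: · ADDMI
6: · MOVLS

FIX = (r0, 0x76)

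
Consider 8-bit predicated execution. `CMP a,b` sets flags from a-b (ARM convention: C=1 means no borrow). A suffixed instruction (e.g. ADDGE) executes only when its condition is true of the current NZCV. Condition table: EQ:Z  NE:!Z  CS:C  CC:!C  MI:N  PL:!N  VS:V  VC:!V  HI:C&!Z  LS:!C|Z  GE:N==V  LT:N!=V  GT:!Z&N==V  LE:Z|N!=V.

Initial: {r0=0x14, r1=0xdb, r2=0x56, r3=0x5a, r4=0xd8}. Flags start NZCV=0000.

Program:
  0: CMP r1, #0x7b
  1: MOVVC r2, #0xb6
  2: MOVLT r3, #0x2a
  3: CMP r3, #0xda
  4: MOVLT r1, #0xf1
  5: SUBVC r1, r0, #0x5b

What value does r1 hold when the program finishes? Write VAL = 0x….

[0] flags=0011 → (cmp)
[1] flags=0011 VC?F → skip
[2] flags=0011 LT?T → r3=0x2a
[3] flags=0000 → (cmp)
[4] flags=0000 LT?F → skip
[5] flags=0000 VC?T → r1=0xb9

VAL = 0xb9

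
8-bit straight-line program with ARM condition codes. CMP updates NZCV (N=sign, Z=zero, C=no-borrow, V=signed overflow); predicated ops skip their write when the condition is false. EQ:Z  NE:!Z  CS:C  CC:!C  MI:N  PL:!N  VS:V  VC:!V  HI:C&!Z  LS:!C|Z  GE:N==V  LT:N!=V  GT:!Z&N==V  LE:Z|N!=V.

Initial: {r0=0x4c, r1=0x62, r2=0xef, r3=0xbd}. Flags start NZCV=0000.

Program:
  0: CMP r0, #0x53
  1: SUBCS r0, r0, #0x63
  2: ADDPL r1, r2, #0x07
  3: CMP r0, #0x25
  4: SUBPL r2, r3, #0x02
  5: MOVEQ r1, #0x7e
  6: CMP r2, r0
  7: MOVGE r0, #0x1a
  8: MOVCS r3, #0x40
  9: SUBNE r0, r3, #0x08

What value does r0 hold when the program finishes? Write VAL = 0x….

0: ✓ CMP  NZCV=1000
1: · SUBCS
2: · ADDPL
3: ✓ CMP  NZCV=0010
4: ✓ SUBPL  r2←0xbb
5: · MOVEQ
6: ✓ CMP  NZCV=0011
7: · MOVGE
8: ✓ MOVCS  r3←0x40
9: ✓ SUBNE  r0←0x38

VAL = 0x38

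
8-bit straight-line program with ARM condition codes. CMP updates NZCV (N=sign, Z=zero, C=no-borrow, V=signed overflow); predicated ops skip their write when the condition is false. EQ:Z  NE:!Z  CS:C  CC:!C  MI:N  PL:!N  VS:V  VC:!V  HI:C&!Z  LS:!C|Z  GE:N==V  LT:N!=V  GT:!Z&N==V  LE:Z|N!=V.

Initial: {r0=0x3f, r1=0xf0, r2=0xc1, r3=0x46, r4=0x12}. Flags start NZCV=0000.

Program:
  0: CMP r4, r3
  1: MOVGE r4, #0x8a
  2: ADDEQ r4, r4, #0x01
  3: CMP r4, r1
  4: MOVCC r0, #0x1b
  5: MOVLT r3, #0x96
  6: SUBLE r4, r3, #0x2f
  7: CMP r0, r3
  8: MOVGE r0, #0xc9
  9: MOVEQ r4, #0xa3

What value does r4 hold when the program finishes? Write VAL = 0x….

VAL = 0x12

[0] flags=1000 → (cmp)
[1] flags=1000 GE?F → skip
[2] flags=1000 EQ?F → skip
[3] flags=0000 → (cmp)
[4] flags=0000 CC?T → r0=0x1b
[5] flags=0000 LT?F → skip
[6] flags=0000 LE?F → skip
[7] flags=1000 → (cmp)
[8] flags=1000 GE?F → skip
[9] flags=1000 EQ?F → skip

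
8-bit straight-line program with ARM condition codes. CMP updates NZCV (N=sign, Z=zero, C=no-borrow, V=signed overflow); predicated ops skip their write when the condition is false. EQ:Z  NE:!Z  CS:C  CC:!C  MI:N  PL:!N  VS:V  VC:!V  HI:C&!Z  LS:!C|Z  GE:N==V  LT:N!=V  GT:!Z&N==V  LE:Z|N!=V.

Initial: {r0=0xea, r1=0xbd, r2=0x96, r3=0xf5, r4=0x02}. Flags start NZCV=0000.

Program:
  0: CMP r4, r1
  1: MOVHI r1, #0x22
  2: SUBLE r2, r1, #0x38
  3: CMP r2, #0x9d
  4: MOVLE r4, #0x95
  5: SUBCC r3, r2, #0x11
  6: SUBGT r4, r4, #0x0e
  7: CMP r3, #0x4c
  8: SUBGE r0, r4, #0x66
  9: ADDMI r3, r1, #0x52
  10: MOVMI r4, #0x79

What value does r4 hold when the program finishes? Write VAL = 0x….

[0] flags=0000 → (cmp)
[1] flags=0000 HI?F → skip
[2] flags=0000 LE?F → skip
[3] flags=1000 → (cmp)
[4] flags=1000 LE?T → r4=0x95
[5] flags=1000 CC?T → r3=0x85
[6] flags=1000 GT?F → skip
[7] flags=0011 → (cmp)
[8] flags=0011 GE?F → skip
[9] flags=0011 MI?F → skip
[10] flags=0011 MI?F → skip

VAL = 0x95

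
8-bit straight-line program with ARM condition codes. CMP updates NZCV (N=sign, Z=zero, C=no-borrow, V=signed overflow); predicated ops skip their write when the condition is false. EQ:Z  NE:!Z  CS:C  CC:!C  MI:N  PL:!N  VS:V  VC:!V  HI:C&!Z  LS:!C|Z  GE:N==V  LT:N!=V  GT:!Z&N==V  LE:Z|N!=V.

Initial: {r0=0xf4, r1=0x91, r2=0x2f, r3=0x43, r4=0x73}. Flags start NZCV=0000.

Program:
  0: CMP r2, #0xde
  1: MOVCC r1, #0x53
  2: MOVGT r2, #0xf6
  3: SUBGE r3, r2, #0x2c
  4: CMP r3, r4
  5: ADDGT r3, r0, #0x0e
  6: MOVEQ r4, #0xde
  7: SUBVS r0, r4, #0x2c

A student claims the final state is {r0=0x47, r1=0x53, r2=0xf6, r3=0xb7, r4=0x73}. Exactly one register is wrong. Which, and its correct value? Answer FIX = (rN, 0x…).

FIX = (r3, 0xca)

0: ✓ CMP  NZCV=0000
1: ✓ MOVCC  r1←0x53
2: ✓ MOVGT  r2←0xf6
3: ✓ SUBGE  r3←0xca
4: ✓ CMP  NZCV=0011
5: · ADDGT
6: · MOVEQ
7: ✓ SUBVS  r0←0x47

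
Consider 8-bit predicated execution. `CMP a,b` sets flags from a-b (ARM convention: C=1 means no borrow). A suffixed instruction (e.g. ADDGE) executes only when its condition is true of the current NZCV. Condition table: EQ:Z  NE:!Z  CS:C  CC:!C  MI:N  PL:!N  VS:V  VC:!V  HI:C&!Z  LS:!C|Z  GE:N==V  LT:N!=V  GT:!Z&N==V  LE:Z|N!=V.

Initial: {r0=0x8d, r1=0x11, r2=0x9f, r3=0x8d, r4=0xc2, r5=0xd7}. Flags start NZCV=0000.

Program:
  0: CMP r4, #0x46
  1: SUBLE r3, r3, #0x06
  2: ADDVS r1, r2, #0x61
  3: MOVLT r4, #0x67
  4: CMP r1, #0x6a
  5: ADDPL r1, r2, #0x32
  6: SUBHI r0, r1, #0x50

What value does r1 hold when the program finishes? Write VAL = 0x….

VAL = 0x00

0: ✓ CMP  NZCV=0011
1: ✓ SUBLE  r3←0x87
2: ✓ ADDVS  r1←0x00
3: ✓ MOVLT  r4←0x67
4: ✓ CMP  NZCV=1000
5: · ADDPL
6: · SUBHI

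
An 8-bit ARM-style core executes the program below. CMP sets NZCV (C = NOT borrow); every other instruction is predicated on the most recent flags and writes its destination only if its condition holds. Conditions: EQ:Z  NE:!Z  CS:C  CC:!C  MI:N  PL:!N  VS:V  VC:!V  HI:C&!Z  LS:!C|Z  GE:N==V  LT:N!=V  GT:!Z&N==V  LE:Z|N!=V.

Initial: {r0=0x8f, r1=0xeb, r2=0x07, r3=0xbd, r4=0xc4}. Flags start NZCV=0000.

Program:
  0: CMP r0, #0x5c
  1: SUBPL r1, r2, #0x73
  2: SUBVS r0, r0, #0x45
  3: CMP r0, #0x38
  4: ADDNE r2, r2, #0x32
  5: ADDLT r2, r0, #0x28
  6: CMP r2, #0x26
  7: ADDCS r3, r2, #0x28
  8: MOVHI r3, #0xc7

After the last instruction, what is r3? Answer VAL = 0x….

[0] flags=0011 → (cmp)
[1] flags=0011 PL?T → r1=0x94
[2] flags=0011 VS?T → r0=0x4a
[3] flags=0010 → (cmp)
[4] flags=0010 NE?T → r2=0x39
[5] flags=0010 LT?F → skip
[6] flags=0010 → (cmp)
[7] flags=0010 CS?T → r3=0x61
[8] flags=0010 HI?T → r3=0xc7

VAL = 0xc7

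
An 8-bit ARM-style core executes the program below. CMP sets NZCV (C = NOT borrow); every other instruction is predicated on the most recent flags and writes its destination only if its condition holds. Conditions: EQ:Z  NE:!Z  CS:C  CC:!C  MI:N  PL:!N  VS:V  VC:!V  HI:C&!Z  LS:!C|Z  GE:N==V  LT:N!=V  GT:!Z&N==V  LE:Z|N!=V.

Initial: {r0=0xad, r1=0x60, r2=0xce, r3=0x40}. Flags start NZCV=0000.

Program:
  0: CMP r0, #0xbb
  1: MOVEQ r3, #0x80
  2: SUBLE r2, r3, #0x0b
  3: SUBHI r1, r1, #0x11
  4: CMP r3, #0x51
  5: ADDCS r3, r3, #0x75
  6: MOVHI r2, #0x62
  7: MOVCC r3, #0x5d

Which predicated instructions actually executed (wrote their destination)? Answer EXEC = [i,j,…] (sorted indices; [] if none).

EXEC = [2,7]

[0] flags=1000 → (cmp)
[1] flags=1000 EQ?F → skip
[2] flags=1000 LE?T → r2=0x35
[3] flags=1000 HI?F → skip
[4] flags=1000 → (cmp)
[5] flags=1000 CS?F → skip
[6] flags=1000 HI?F → skip
[7] flags=1000 CC?T → r3=0x5d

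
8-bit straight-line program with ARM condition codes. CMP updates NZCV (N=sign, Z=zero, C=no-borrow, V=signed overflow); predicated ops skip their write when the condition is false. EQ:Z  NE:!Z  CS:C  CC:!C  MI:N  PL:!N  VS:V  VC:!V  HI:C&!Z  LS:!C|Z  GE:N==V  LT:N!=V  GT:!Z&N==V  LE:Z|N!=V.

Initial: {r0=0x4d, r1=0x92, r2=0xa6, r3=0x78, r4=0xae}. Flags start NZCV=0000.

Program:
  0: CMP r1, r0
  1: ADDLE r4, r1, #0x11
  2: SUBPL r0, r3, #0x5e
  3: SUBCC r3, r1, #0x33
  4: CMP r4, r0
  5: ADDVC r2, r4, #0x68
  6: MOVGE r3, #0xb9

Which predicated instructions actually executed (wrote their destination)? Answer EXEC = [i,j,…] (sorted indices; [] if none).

EXEC = [1,2,5]

[0] flags=0011 → (cmp)
[1] flags=0011 LE?T → r4=0xa3
[2] flags=0011 PL?T → r0=0x1a
[3] flags=0011 CC?F → skip
[4] flags=1010 → (cmp)
[5] flags=1010 VC?T → r2=0x0b
[6] flags=1010 GE?F → skip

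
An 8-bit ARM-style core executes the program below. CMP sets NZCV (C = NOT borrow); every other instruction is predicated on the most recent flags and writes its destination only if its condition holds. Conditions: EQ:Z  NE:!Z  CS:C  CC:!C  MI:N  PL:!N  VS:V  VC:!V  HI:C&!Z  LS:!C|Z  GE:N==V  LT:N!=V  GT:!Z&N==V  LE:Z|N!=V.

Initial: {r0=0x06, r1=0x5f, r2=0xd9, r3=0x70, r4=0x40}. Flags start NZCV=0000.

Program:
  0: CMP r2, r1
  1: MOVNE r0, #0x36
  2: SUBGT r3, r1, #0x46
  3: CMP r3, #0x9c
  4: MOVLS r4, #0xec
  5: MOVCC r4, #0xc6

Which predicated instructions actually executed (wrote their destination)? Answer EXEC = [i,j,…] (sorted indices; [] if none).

0: ✓ CMP  NZCV=0011
1: ✓ MOVNE  r0←0x36
2: · SUBGT
3: ✓ CMP  NZCV=1001
4: ✓ MOVLS  r4←0xec
5: ✓ MOVCC  r4←0xc6

EXEC = [1,4,5]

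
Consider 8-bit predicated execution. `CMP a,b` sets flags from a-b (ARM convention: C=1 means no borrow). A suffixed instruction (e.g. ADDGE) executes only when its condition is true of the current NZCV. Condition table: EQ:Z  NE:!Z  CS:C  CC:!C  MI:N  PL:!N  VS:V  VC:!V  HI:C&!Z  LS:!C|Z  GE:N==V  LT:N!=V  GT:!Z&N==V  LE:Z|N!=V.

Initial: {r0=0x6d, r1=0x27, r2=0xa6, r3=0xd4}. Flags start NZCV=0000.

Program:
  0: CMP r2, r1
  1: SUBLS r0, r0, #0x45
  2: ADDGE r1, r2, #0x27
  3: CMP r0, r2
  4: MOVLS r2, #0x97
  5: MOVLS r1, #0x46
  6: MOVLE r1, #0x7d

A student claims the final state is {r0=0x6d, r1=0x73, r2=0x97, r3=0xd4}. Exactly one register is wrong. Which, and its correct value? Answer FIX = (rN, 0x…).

0: ✓ CMP  NZCV=0011
1: · SUBLS
2: · ADDGE
3: ✓ CMP  NZCV=1001
4: ✓ MOVLS  r2←0x97
5: ✓ MOVLS  r1←0x46
6: · MOVLE

FIX = (r1, 0x46)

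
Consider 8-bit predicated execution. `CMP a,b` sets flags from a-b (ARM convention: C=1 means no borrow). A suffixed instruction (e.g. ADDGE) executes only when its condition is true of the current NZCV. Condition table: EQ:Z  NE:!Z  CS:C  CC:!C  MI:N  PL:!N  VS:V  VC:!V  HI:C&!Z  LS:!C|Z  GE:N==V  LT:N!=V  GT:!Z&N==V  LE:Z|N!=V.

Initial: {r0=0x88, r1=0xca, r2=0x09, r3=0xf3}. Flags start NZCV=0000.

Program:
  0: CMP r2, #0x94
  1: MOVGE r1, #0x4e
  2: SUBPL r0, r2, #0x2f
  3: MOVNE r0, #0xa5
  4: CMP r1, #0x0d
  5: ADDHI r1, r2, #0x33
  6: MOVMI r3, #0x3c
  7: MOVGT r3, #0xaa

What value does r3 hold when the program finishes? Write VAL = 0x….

VAL = 0xaa

[0] flags=0000 → (cmp)
[1] flags=0000 GE?T → r1=0x4e
[2] flags=0000 PL?T → r0=0xda
[3] flags=0000 NE?T → r0=0xa5
[4] flags=0010 → (cmp)
[5] flags=0010 HI?T → r1=0x3c
[6] flags=0010 MI?F → skip
[7] flags=0010 GT?T → r3=0xaa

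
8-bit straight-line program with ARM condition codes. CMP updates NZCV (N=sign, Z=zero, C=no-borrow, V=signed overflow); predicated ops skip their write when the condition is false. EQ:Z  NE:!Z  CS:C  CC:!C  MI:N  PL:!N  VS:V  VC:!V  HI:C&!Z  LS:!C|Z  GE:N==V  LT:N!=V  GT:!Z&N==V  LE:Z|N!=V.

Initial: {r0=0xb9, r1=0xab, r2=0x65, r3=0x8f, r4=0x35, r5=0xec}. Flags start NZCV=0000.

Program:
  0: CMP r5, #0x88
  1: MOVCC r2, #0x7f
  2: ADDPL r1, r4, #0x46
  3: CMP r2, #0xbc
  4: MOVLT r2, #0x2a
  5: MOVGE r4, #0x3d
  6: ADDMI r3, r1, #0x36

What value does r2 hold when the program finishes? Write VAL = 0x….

[0] flags=0010 → (cmp)
[1] flags=0010 CC?F → skip
[2] flags=0010 PL?T → r1=0x7b
[3] flags=1001 → (cmp)
[4] flags=1001 LT?F → skip
[5] flags=1001 GE?T → r4=0x3d
[6] flags=1001 MI?T → r3=0xb1

VAL = 0x65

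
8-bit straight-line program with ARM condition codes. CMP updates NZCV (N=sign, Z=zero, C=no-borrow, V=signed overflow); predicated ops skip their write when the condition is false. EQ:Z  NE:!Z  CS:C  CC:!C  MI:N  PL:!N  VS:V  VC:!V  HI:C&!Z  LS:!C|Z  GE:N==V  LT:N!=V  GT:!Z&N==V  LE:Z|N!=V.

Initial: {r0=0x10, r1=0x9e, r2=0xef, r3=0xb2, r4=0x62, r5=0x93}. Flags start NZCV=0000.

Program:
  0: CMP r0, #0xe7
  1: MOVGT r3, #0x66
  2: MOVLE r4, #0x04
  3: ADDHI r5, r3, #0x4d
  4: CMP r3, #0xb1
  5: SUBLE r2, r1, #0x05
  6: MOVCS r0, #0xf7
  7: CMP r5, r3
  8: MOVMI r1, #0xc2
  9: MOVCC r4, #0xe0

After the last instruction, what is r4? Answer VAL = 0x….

0: ✓ CMP  NZCV=0000
1: ✓ MOVGT  r3←0x66
2: · MOVLE
3: · ADDHI
4: ✓ CMP  NZCV=1001
5: · SUBLE
6: · MOVCS
7: ✓ CMP  NZCV=0011
8: · MOVMI
9: · MOVCC

VAL = 0x62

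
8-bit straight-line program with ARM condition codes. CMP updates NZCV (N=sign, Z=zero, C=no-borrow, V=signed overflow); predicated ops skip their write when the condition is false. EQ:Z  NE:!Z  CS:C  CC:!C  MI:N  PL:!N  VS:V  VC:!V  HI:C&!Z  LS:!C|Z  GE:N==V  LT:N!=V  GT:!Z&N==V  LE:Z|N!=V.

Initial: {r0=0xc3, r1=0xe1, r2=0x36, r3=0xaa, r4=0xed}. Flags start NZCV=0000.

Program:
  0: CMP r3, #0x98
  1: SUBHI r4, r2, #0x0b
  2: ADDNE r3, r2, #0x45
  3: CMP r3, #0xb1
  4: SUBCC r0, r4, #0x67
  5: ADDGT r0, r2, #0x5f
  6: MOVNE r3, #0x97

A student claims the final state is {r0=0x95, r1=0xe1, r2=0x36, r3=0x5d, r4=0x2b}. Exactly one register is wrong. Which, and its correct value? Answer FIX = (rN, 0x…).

FIX = (r3, 0x97)

[0] flags=0010 → (cmp)
[1] flags=0010 HI?T → r4=0x2b
[2] flags=0010 NE?T → r3=0x7b
[3] flags=1001 → (cmp)
[4] flags=1001 CC?T → r0=0xc4
[5] flags=1001 GT?T → r0=0x95
[6] flags=1001 NE?T → r3=0x97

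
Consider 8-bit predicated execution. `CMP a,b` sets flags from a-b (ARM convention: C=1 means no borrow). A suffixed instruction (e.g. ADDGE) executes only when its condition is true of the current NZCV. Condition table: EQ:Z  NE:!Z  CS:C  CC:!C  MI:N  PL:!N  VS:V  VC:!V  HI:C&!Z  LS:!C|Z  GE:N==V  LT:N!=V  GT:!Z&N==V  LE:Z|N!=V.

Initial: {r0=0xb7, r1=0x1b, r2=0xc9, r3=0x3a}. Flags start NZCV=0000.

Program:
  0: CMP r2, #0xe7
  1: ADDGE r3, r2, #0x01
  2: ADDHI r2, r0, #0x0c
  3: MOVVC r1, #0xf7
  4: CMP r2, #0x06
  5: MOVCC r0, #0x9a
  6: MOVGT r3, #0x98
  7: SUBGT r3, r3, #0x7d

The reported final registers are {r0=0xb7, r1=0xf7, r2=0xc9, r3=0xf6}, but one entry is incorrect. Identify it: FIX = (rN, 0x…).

FIX = (r3, 0x3a)

[0] flags=1000 → (cmp)
[1] flags=1000 GE?F → skip
[2] flags=1000 HI?F → skip
[3] flags=1000 VC?T → r1=0xf7
[4] flags=1010 → (cmp)
[5] flags=1010 CC?F → skip
[6] flags=1010 GT?F → skip
[7] flags=1010 GT?F → skip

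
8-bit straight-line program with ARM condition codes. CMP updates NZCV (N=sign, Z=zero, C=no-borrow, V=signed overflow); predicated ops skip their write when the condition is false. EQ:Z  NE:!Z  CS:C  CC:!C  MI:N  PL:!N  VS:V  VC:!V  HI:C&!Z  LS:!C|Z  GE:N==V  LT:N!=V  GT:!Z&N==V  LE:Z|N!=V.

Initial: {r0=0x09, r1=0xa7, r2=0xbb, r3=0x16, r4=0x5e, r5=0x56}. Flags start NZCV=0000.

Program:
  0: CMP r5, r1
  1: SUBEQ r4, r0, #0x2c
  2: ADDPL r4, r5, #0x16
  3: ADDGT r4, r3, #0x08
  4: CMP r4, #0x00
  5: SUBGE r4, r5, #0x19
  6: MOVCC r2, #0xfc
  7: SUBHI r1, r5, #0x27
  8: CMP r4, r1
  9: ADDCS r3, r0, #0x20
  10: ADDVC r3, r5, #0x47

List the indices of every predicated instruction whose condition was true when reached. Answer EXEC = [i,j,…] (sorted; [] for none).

[0] flags=1001 → (cmp)
[1] flags=1001 EQ?F → skip
[2] flags=1001 PL?F → skip
[3] flags=1001 GT?T → r4=0x1e
[4] flags=0010 → (cmp)
[5] flags=0010 GE?T → r4=0x3d
[6] flags=0010 CC?F → skip
[7] flags=0010 HI?T → r1=0x2f
[8] flags=0010 → (cmp)
[9] flags=0010 CS?T → r3=0x29
[10] flags=0010 VC?T → r3=0x9d

EXEC = [3,5,7,9,10]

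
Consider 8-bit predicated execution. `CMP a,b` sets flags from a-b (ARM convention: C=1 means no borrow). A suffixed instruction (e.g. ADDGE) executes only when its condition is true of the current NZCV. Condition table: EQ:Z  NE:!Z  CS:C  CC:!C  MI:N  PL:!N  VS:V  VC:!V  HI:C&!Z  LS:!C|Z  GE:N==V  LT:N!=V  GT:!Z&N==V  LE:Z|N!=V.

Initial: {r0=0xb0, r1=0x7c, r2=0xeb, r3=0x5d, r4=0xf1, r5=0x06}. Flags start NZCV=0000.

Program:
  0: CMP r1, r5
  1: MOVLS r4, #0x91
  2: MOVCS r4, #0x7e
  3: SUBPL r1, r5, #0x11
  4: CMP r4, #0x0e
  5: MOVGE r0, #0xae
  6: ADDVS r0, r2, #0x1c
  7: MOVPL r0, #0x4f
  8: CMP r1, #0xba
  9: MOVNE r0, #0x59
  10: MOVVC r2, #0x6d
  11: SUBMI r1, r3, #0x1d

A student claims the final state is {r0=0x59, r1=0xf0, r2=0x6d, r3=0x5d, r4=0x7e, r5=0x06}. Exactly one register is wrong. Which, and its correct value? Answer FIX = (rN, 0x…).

FIX = (r1, 0xf5)

[0] flags=0010 → (cmp)
[1] flags=0010 LS?F → skip
[2] flags=0010 CS?T → r4=0x7e
[3] flags=0010 PL?T → r1=0xf5
[4] flags=0010 → (cmp)
[5] flags=0010 GE?T → r0=0xae
[6] flags=0010 VS?F → skip
[7] flags=0010 PL?T → r0=0x4f
[8] flags=0010 → (cmp)
[9] flags=0010 NE?T → r0=0x59
[10] flags=0010 VC?T → r2=0x6d
[11] flags=0010 MI?F → skip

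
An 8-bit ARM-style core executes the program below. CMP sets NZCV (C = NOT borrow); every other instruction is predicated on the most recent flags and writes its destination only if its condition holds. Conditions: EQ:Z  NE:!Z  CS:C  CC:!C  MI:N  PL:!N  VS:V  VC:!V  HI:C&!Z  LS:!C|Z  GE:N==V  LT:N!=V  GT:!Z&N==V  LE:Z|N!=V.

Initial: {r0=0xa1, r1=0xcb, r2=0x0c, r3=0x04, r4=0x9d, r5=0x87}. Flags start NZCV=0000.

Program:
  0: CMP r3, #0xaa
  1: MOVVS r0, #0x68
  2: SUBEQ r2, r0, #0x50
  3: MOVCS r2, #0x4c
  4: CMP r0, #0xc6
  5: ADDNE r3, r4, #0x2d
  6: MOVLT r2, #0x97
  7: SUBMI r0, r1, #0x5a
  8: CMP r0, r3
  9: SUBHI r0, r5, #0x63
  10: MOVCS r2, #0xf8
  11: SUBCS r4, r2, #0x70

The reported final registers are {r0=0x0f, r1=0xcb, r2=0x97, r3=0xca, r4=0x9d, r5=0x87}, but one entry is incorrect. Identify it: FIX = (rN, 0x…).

0: ✓ CMP  NZCV=0000
1: · MOVVS
2: · SUBEQ
3: · MOVCS
4: ✓ CMP  NZCV=1000
5: ✓ ADDNE  r3←0xca
6: ✓ MOVLT  r2←0x97
7: ✓ SUBMI  r0←0x71
8: ✓ CMP  NZCV=1001
9: · SUBHI
10: · MOVCS
11: · SUBCS

FIX = (r0, 0x71)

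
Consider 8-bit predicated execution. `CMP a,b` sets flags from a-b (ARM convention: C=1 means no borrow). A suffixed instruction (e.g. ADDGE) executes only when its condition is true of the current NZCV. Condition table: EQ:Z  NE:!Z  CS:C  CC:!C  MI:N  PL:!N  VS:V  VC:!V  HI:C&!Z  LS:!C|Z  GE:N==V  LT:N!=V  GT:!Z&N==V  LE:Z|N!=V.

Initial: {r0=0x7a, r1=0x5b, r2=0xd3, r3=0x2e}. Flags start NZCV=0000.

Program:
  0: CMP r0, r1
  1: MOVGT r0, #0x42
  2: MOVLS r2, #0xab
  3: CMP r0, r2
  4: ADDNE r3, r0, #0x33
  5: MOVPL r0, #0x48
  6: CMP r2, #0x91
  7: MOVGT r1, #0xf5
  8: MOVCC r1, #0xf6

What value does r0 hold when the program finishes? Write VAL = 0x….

VAL = 0x48

[0] flags=0010 → (cmp)
[1] flags=0010 GT?T → r0=0x42
[2] flags=0010 LS?F → skip
[3] flags=0000 → (cmp)
[4] flags=0000 NE?T → r3=0x75
[5] flags=0000 PL?T → r0=0x48
[6] flags=0010 → (cmp)
[7] flags=0010 GT?T → r1=0xf5
[8] flags=0010 CC?F → skip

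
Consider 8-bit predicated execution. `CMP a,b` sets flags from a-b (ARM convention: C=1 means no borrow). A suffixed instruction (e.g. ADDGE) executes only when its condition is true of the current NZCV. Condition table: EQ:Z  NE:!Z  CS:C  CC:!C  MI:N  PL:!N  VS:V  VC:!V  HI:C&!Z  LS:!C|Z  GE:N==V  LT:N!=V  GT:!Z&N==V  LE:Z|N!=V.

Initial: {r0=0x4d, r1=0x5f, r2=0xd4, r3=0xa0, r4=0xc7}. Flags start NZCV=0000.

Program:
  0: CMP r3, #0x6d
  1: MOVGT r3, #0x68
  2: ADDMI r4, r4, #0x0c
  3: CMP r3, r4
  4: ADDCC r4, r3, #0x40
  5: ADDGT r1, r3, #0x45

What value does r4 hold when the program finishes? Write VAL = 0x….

[0] flags=0011 → (cmp)
[1] flags=0011 GT?F → skip
[2] flags=0011 MI?F → skip
[3] flags=1000 → (cmp)
[4] flags=1000 CC?T → r4=0xe0
[5] flags=1000 GT?F → skip

VAL = 0xe0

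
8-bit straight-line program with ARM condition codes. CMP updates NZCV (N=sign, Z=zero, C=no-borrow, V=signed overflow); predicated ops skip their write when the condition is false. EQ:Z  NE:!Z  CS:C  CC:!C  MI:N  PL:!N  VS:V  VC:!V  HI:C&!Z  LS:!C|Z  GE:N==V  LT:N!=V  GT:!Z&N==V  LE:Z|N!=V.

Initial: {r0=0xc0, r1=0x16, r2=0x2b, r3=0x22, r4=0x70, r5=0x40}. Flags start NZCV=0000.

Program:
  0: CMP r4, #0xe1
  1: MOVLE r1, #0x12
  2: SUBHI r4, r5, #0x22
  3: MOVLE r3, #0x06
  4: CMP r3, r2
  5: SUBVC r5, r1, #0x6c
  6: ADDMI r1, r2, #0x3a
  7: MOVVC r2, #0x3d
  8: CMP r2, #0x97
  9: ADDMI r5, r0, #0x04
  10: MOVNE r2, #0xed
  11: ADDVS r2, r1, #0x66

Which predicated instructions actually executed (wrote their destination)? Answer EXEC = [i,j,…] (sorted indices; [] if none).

0: ✓ CMP  NZCV=1001
1: · MOVLE
2: · SUBHI
3: · MOVLE
4: ✓ CMP  NZCV=1000
5: ✓ SUBVC  r5←0xaa
6: ✓ ADDMI  r1←0x65
7: ✓ MOVVC  r2←0x3d
8: ✓ CMP  NZCV=1001
9: ✓ ADDMI  r5←0xc4
10: ✓ MOVNE  r2←0xed
11: ✓ ADDVS  r2←0xcb

EXEC = [5,6,7,9,10,11]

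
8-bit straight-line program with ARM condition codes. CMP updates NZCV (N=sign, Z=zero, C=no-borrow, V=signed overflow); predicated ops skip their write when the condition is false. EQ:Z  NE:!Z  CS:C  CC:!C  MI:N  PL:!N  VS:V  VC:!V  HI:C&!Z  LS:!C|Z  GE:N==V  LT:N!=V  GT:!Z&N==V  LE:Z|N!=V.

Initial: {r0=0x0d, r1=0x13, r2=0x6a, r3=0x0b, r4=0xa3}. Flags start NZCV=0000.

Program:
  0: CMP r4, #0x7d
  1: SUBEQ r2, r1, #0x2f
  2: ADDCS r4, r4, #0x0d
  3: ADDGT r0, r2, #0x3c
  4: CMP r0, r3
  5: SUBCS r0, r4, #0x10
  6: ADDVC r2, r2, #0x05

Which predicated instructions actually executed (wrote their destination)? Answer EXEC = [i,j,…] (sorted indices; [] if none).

EXEC = [2,5,6]

0: ✓ CMP  NZCV=0011
1: · SUBEQ
2: ✓ ADDCS  r4←0xb0
3: · ADDGT
4: ✓ CMP  NZCV=0010
5: ✓ SUBCS  r0←0xa0
6: ✓ ADDVC  r2←0x6f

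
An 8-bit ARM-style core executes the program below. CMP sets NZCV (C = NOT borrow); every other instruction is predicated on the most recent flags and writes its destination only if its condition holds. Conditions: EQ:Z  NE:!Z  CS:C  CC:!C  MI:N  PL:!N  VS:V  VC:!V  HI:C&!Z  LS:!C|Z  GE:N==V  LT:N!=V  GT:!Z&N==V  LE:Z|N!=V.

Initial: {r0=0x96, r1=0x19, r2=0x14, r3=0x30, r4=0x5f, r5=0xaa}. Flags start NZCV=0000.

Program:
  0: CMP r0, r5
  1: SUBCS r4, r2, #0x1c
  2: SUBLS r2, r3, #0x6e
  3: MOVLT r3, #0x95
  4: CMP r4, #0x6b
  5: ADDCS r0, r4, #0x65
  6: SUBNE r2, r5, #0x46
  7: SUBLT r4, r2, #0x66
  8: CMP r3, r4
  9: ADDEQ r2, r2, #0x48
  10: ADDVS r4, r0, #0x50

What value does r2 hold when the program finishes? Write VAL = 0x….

VAL = 0x64

[0] flags=1000 → (cmp)
[1] flags=1000 CS?F → skip
[2] flags=1000 LS?T → r2=0xc2
[3] flags=1000 LT?T → r3=0x95
[4] flags=1000 → (cmp)
[5] flags=1000 CS?F → skip
[6] flags=1000 NE?T → r2=0x64
[7] flags=1000 LT?T → r4=0xfe
[8] flags=1000 → (cmp)
[9] flags=1000 EQ?F → skip
[10] flags=1000 VS?F → skip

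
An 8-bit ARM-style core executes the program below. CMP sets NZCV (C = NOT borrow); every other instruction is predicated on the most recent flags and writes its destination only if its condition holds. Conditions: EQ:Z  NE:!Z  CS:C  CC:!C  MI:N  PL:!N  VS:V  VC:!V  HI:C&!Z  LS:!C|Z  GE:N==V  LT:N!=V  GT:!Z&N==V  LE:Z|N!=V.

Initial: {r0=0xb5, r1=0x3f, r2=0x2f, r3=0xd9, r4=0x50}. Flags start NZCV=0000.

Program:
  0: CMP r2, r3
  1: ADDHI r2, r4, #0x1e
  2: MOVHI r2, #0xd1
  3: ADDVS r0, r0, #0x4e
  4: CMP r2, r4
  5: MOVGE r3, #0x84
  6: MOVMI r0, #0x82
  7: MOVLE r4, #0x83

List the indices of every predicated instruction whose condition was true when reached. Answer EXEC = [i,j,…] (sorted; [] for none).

[0] flags=0000 → (cmp)
[1] flags=0000 HI?F → skip
[2] flags=0000 HI?F → skip
[3] flags=0000 VS?F → skip
[4] flags=1000 → (cmp)
[5] flags=1000 GE?F → skip
[6] flags=1000 MI?T → r0=0x82
[7] flags=1000 LE?T → r4=0x83

EXEC = [6,7]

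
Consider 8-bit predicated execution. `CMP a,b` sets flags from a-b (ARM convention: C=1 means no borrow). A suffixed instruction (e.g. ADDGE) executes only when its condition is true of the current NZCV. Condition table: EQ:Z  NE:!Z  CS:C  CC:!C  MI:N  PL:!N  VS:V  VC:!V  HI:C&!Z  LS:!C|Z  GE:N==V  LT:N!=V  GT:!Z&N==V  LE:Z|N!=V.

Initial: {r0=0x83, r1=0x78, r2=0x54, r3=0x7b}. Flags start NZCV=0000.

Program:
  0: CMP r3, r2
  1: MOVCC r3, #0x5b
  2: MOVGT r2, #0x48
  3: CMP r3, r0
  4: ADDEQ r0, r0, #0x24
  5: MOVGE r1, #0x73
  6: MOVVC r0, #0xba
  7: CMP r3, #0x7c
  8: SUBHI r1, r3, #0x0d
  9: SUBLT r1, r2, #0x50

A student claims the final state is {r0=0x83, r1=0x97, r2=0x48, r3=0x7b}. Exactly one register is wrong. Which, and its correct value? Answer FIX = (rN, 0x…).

FIX = (r1, 0xf8)

[0] flags=0010 → (cmp)
[1] flags=0010 CC?F → skip
[2] flags=0010 GT?T → r2=0x48
[3] flags=1001 → (cmp)
[4] flags=1001 EQ?F → skip
[5] flags=1001 GE?T → r1=0x73
[6] flags=1001 VC?F → skip
[7] flags=1000 → (cmp)
[8] flags=1000 HI?F → skip
[9] flags=1000 LT?T → r1=0xf8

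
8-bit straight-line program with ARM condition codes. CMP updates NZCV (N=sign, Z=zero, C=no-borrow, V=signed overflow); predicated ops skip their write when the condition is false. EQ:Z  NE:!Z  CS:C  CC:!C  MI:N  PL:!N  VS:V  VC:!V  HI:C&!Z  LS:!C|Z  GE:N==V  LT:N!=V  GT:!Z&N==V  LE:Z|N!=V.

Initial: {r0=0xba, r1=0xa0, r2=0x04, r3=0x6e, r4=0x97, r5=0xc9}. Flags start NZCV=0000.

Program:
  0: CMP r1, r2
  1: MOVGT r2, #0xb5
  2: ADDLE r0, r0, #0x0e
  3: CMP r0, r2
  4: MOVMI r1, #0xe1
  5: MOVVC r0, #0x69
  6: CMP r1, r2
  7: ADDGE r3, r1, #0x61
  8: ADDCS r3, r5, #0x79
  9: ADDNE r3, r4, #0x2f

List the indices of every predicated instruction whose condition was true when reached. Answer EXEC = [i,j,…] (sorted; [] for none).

EXEC = [2,4,5,8,9]

0: ✓ CMP  NZCV=1010
1: · MOVGT
2: ✓ ADDLE  r0←0xc8
3: ✓ CMP  NZCV=1010
4: ✓ MOVMI  r1←0xe1
5: ✓ MOVVC  r0←0x69
6: ✓ CMP  NZCV=1010
7: · ADDGE
8: ✓ ADDCS  r3←0x42
9: ✓ ADDNE  r3←0xc6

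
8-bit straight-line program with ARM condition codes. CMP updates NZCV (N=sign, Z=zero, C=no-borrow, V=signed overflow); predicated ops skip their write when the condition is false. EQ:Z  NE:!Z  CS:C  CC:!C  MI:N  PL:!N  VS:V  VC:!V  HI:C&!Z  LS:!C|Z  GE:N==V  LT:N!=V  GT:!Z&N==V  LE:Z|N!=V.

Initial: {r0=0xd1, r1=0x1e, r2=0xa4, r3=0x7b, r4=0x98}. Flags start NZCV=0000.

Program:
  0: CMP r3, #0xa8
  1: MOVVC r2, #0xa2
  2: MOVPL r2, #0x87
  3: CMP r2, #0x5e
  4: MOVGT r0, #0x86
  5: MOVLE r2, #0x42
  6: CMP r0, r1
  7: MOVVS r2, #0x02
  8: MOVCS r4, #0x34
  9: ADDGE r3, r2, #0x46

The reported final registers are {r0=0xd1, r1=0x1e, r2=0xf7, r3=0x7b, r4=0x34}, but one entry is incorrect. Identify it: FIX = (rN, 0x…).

FIX = (r2, 0x42)

[0] flags=1001 → (cmp)
[1] flags=1001 VC?F → skip
[2] flags=1001 PL?F → skip
[3] flags=0011 → (cmp)
[4] flags=0011 GT?F → skip
[5] flags=0011 LE?T → r2=0x42
[6] flags=1010 → (cmp)
[7] flags=1010 VS?F → skip
[8] flags=1010 CS?T → r4=0x34
[9] flags=1010 GE?F → skip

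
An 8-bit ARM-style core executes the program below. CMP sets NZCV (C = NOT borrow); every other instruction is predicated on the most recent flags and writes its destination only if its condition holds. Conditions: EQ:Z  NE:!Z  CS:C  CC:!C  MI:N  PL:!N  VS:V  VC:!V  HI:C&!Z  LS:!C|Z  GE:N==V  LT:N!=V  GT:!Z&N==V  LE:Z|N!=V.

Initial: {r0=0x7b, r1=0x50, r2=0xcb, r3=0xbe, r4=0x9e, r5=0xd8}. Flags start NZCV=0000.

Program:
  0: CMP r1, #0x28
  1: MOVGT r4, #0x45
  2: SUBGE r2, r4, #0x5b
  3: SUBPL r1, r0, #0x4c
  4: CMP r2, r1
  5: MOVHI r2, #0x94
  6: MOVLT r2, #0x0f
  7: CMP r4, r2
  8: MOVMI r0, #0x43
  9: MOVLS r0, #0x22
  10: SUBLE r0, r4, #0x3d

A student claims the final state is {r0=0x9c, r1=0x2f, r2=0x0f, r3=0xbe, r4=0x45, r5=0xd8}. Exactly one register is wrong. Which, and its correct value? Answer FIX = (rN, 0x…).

0: ✓ CMP  NZCV=0010
1: ✓ MOVGT  r4←0x45
2: ✓ SUBGE  r2←0xea
3: ✓ SUBPL  r1←0x2f
4: ✓ CMP  NZCV=1010
5: ✓ MOVHI  r2←0x94
6: ✓ MOVLT  r2←0x0f
7: ✓ CMP  NZCV=0010
8: · MOVMI
9: · MOVLS
10: · SUBLE

FIX = (r0, 0x7b)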